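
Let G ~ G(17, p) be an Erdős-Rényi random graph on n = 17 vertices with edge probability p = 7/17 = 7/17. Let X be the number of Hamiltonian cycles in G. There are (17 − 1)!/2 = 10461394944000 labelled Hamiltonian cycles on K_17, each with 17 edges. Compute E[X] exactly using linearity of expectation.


K_17 has (17 − 1)!/2 = 10461394944000 labelled Hamiltonian cycles.
For each such Hamiltonian cycle H, let X_H = 1 if all 17 edges of H are present in G. Then P[X_H = 1] = p^{17} = (7/17)^{17} = 232630513987207/827240261886336764177.
Summing the indicators: E[X] = Σ_H E[X_H] = 10461394944000 · p^{17} = 10461394944000 · 232630513987207/827240261886336764177 = 2433639682845888590481408000/827240261886336764177.
Numerically: E[X] ≈ 2.94188e+06.

E[X] = 10461394944000 · (7/17)^{17} = 2433639682845888590481408000/827240261886336764177 ≈ 2.94188e+06.


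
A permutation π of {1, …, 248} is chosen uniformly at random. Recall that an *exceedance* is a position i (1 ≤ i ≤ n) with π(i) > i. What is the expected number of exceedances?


Write X = Σ_{i=1}^{248} X_i, where X_i = 1_{π(i) > i}.
For each fixed i, π(i) is uniform over {1, …, 248} (marginal of a uniform permutation), so P[π(i) > i] = (n − i)/n. Summing: Σ_{i=1}^{248} (n − i)/n = (0 + 1 + … + 247)/248 = 248(248 − 1)/(2·248) = (248 − 1)/2.
Hence E[X] = Σ_{i=1}^{248} (248 − i)/248 = 247/2 ≈ 123.500.

E[X] = 247/2 = 123.500.


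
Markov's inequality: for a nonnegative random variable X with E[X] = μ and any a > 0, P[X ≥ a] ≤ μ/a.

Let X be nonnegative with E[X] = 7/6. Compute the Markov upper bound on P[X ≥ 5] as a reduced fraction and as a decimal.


μ = E[X] = 7/6, a = 5.
Markov: P[X ≥ 5] ≤ μ/a = (7/6)/5 = 7/30.
Numerically: ≈ 0.233.
(Since a = 5 > μ = 1.167, the bound 7/30 is < 1 and informative.)

P[X ≥ 5] ≤ 7/30 ≈ 0.233.


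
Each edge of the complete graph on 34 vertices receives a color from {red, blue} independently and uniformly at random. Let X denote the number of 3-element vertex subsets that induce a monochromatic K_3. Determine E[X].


Let X = Σ_S X_S over the C(34, 3) = 5984 subsets S of size 3, where X_S = 1 if the K_3 on S is monochromatic.
For a fixed S, the K_3 on S has C(3, 2) = 3 edges. P[all 3 edges red] = (1/2)^3, and likewise for blue, so P[monochromatic] = 2·(1/2)^3 = 2^{1 − 3} = 1/4.
By linearity: E[X] = C(34, 3) · 2^{1 − 3} = 5984 · 1/4 = 1496.
Numerically: E[X] ≈ 1496.000000.

E[X] = C(34,3)·2^(1−C(3,2)) = 1496 ≈ 1496.000000.


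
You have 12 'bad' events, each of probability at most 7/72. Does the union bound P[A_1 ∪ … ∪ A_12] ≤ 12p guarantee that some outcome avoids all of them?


Union bound: P[∪_{i=1}^{12} A_i] ≤ Σ_i P[A_i] ≤ 12·p = 12·(7/72) = 7/6.
Numerically: 7/6 ≈ 1.1666667.
Is 7/6 < 1? NO.
Since the bound 7/6 is ≥ 1, the union bound is uninformative here; it does NOT by itself certify existence.

12·p = 7/6 ≈ 1.1666667; existence NOT certified by the union bound.


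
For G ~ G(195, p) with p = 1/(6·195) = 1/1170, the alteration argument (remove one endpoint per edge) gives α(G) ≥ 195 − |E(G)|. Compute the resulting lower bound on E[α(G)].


E[|E(G)|] = C(195, 2)·p = 18915 · (1/1170) = 97/6.
E[α(G)] ≥ n − E[|E(G)|] = 195 − 97/6 = 1073/6.
Numerically: ≈ 178.83333.
(This is only a lower bound; the true E[α(G)] may be larger.)

E[α(G)] ≥ 1073/6 ≈ 178.83333.


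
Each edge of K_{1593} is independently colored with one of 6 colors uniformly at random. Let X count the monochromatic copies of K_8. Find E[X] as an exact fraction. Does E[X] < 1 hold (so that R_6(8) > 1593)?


E[X] = C(1593, 8) · 6^{1 − 28} = 1010555394551193970323 · 6^{−27} = 1010555394551193970323/1023490369077469249536.
As a reduced fraction: E[X] = 37427977575970147049/37907050706572935168 ≈ 0.987.
Is E[X] < 1? YES.
Since E[X] < 1, there exists a 6-coloring of K_{1593} with no monochromatic K_8; hence R_6(8) > 1593.

E[X] = 37427977575970147049/37907050706572935168 ≈ 0.987; E[X] < 1, so R_6(8) > 1593.


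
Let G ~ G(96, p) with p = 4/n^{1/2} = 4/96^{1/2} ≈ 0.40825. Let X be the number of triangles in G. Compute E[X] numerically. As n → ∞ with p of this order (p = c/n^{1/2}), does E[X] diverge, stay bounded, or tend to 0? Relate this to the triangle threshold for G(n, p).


Number of potential triangles: C(96, 3) = 142880.
Each occurs with probability p³ ≈ (0.40825)³ ≈ 6.8041382e-02.
By linearity: E[X] = C(96, 3)·p³ ≈ 142880 · 6.8041382e-02 ≈ 9721.75262.
Since α = 1/2 < 1, p = c/n^{1/2} ≫ 1/n is above the triangle threshold p ~ 1/n. Asymptotically E[X] ~ (c³/6)·n^{3(1−α)} = (4³/6)·n^{1.5} → ∞; triangles are abundant w.h.p.

E[X] ≈ 9721.75262; in regime p = Θ(1/n^{1/2}) E[X] diverges (above the triangle threshold p ~ 1/n).


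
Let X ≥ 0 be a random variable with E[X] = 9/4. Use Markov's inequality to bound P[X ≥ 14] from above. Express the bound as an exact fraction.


μ = E[X] = 9/4, a = 14.
Markov: P[X ≥ 14] ≤ μ/a = (9/4)/14 = 9/56.
Numerically: ≈ 0.16071.
(Since a = 14 > μ = 2.25000, the bound 9/56 is < 1 and informative.)

P[X ≥ 14] ≤ 9/56 ≈ 0.16071.


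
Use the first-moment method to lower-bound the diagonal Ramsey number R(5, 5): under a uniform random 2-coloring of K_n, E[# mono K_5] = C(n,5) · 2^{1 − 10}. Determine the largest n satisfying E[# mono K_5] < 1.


We need C(n, 5) · 2^{1 − 10} < 1, i.e. C(n, 5) < 2^{10 − 1} = 512.
Check values of n near the boundary:
  n = 8: C(8, 5) = 56; 56 < 512? YES
  n = 9: C(9, 5) = 126; 126 < 512? YES
  n = 10: C(10, 5) = 252; 252 < 512? YES
  n = 11: C(11, 5) = 462; 462 < 512? YES
  n = 12: C(12, 5) = 792; 792 < 512? NO
  n = 13: C(13, 5) = 1287; 1287 < 512? NO
The largest n with C(n, 5) < 512 is n = 11 (where E[X] = 231/256 ≈ 0.902). Hence R(5, 5) > 11, i.e. R(5, 5) ≥ 12.

Largest n = 11; hence R(5, 5) > 11.


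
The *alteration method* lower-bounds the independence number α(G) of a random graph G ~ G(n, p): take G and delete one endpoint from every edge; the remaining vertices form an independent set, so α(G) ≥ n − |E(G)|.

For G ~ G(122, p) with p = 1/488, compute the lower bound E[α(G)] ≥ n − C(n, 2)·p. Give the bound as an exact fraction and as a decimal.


E[|E(G)|] = C(122, 2)·p = 7381 · (1/488) = 121/8.
E[α(G)] ≥ n − E[|E(G)|] = 122 − 121/8 = 855/8.
Numerically: ≈ 106.8750.
(This is only a lower bound; the true E[α(G)] may be larger.)

E[α(G)] ≥ 855/8 ≈ 106.8750.


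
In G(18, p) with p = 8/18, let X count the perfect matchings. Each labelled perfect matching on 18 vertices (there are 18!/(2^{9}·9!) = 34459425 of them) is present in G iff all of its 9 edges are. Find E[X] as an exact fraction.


K_18 has 18!/(2^{9}·9!) = 34459425 labelled perfect matchings.
For each such perfect matching H, let X_H = 1 if all 9 edges of H are present in G. Then P[X_H = 1] = p^{9} = (4/9)^{9} = 262144/387420489.
By linearity of expectation: E[X] = Σ_H E[X_H] = 34459425 · p^{9} = 34459425 · 262144/387420489 = 111522611200/4782969.
Numerically: E[X] ≈ 23317.

E[X] = 34459425 · (4/9)^{9} = 111522611200/4782969 ≈ 23317.


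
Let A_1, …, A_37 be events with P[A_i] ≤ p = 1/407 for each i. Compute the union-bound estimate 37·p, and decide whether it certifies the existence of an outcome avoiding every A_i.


Union bound: P[∪_{i=1}^{37} A_i] ≤ Σ_i P[A_i] ≤ 37·p = 37·(1/407) = 1/11.
Numerically: 1/11 ≈ 0.091.
Is 1/11 < 1? YES.
Since P[∪ A_i] ≤ 1/11 < 1, the complement has P[∩ A_i^c] ≥ 1 − 1/11 = 10/11 > 0, so some outcome avoids every A_i.

37·p = 1/11 ≈ 0.091; existence CERTIFIED by the union bound.


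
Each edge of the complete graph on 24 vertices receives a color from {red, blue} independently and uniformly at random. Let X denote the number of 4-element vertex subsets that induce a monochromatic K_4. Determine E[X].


Let X = Σ_S X_S over the C(24, 4) = 10626 subsets S of size 4, where X_S = 1 if the K_4 on S is monochromatic.
For a fixed S, the K_4 on S has C(4, 2) = 6 edges. P[all 6 edges red] = (1/2)^6, and likewise for blue, so P[monochromatic] = 2·(1/2)^6 = 2^{1 − 6} = 1/32.
By linearity of expectation: E[X] = C(24, 4) · 2^{1 − 6} = 10626 · 1/32 = 5313/16.
Numerically: E[X] ≈ 332.0625.

E[X] = C(24,4)·2^(1−C(4,2)) = 5313/16 ≈ 332.0625.


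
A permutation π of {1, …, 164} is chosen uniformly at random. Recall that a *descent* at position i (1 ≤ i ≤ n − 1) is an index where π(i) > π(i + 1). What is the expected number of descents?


Write X = Σ X_I over i = 1, …, 163, with X_I the indicator of one descent.
There are 163 indicators.
For each fixed i, the pair (π(i), π(i+1)) is a uniformly random ordered pair of distinct values from {1, …, 164}; by symmetry P[π(i) > π(i+1)] = 1/2.
By linearity: E[X] = 163 · (1/2) = (164 − 1) · (1/2) = 163/2 ≈ 81.500.

E[X] = 163/2 = 81.500.


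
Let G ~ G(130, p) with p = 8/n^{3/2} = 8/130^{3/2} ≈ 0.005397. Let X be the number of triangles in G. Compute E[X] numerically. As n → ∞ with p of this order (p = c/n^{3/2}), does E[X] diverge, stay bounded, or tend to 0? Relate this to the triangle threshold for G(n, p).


Number of potential triangles: C(130, 3) = 357760.
Each occurs with probability p³ ≈ (0.005397)³ ≈ 1.572262e-07.
By linearity: E[X] = C(130, 3)·p³ ≈ 357760 · 1.572262e-07 ≈ 0.0562.
Since α = 3/2 > 1, p = c/n^{3/2} = o(1/n) is below the triangle threshold p ~ 1/n. Asymptotically E[X] ~ (c³/6)·n^{3(1−α)} = (8³/6)·n^{-1.5} → 0, so by Markov's inequality G has no triangles w.h.p.

E[X] ≈ 0.0562; in regime p = Θ(1/n^{3/2}) E[X] tends to 0 (below the triangle threshold p ~ 1/n).


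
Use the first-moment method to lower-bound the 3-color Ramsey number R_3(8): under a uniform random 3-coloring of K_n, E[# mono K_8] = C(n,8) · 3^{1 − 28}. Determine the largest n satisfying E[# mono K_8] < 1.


We need C(n, 8) · 3^{1 − 28} < 1, i.e. C(n, 8) < 3^{28 − 1} = 7625597484987.
Check values of n near the boundary:
  n = 154: C(154, 8) = 6521818990995; 6521818990995 < 7625597484987? YES
  n = 155: C(155, 8) = 6876747915675; 6876747915675 < 7625597484987? YES
  n = 156: C(156, 8) = 7248464019225; 7248464019225 < 7625597484987? YES
  n = 157: C(157, 8) = 7637643295425; 7637643295425 < 7625597484987? NO
The largest n with C(n, 8) < 7625597484987 is n = 156 (where E[X] = 805384891025/847288609443 ≈ 0.95054). Hence R_3(8) > 156, i.e. R_3(8) ≥ 157.

Largest n = 156; hence R_3(8) > 156.


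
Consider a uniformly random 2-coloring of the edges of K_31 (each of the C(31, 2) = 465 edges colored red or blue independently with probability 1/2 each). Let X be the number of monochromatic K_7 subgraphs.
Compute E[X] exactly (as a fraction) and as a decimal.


Let X = Σ_S X_S over the C(31, 7) = 2629575 subsets S of size 7, where X_S = 1 if the K_7 on S is monochromatic.
For a fixed S, the K_7 on S has C(7, 2) = 21 edges. P[all 21 edges red] = (1/2)^21, and likewise for blue, so P[monochromatic] = 2·(1/2)^21 = 2^{1 − 21} = 1/1048576.
By linearity: E[X] = C(31, 7) · 2^{1 − 21} = 2629575 · 1/1048576 = 2629575/1048576.
Numerically: E[X] ≈ 2.507758.

E[X] = C(31,7)·2^(1−C(7,2)) = 2629575/1048576 ≈ 2.507758.


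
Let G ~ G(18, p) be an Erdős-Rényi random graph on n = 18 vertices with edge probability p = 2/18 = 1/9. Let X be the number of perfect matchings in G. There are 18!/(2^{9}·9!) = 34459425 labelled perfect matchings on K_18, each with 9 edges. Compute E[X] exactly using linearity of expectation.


K_18 has 18!/(2^{9}·9!) = 34459425 labelled perfect matchings.
For each such perfect matching H, let X_H = 1 if all 9 edges of H are present in G. Then P[X_H = 1] = p^{9} = (1/9)^{9} = 1/387420489.
By linearity: E[X] = Σ_H E[X_H] = 34459425 · p^{9} = 34459425 · 1/387420489 = 425425/4782969.
Numerically: E[X] ≈ 0.088946.

E[X] = 34459425 · (1/9)^{9} = 425425/4782969 ≈ 0.088946.


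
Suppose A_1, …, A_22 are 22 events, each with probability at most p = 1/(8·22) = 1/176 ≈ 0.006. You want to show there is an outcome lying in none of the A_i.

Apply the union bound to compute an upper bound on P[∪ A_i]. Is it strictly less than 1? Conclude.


Union bound: P[∪_{i=1}^{22} A_i] ≤ Σ_i P[A_i] ≤ 22·p = 22·(1/176) = 1/8.
Numerically: 1/8 ≈ 0.125.
Is 1/8 < 1? YES.
Since P[∪ A_i] ≤ 1/8 < 1, the complement has P[∩ A_i^c] ≥ 1 − 1/8 = 7/8 > 0, so some outcome avoids every A_i.

22·p = 1/8 ≈ 0.125; existence CERTIFIED by the union bound.


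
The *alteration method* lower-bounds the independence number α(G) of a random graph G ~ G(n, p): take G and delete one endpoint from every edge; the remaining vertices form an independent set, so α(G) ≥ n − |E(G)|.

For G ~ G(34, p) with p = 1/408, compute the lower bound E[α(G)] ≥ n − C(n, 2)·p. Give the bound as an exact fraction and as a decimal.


E[|E(G)|] = C(34, 2)·p = 561 · (1/408) = 11/8.
E[α(G)] ≥ n − E[|E(G)|] = 34 − 11/8 = 261/8.
Numerically: ≈ 32.6250.
(This is only a lower bound; the true E[α(G)] may be larger.)

E[α(G)] ≥ 261/8 ≈ 32.6250.


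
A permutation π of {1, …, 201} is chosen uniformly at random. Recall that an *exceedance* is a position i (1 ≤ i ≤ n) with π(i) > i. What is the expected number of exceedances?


Write X = Σ_{i=1}^{201} X_i, where X_i = 1_{π(i) > i}.
For each fixed i, π(i) is uniform over {1, …, 201} (marginal of a uniform permutation), so P[π(i) > i] = (n − i)/n. Summing: Σ_{i=1}^{201} (n − i)/n = (0 + 1 + … + 200)/201 = 201(201 − 1)/(2·201) = (201 − 1)/2.
Hence E[X] = Σ_{i=1}^{201} (201 − i)/201 = 100 ≈ 100.0000.

E[X] = 100 = 100.0000.


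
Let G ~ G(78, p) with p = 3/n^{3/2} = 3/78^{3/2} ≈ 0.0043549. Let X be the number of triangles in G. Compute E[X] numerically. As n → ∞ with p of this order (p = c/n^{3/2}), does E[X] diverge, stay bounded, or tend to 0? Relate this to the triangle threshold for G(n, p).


Number of potential triangles: C(78, 3) = 76076.
Each occurs with probability p³ ≈ (0.0043549)³ ≈ 8.2592013e-08.
By linearity: E[X] = C(78, 3)·p³ ≈ 76076 · 8.2592013e-08 ≈ 0.00628.
Since α = 3/2 > 1, p = c/n^{3/2} = o(1/n) is below the triangle threshold p ~ 1/n. Asymptotically E[X] ~ (c³/6)·n^{3(1−α)} = (3³/6)·n^{-1.5} → 0, so by Markov's inequality G has no triangles w.h.p.

E[X] ≈ 0.00628; in regime p = Θ(1/n^{3/2}) E[X] tends to 0 (below the triangle threshold p ~ 1/n).


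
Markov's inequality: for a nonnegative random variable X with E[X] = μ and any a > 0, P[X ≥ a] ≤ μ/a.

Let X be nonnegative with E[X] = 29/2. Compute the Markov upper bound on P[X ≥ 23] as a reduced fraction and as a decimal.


μ = E[X] = 29/2, a = 23.
Markov: P[X ≥ 23] ≤ μ/a = (29/2)/23 = 29/46.
Numerically: ≈ 0.630.
(Since a = 23 > μ = 14.500, the bound 29/46 is < 1 and informative.)

P[X ≥ 23] ≤ 29/46 ≈ 0.630.


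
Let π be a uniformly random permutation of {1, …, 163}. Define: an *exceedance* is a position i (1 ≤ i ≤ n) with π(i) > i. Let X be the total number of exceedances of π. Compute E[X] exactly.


Write X = Σ_{i=1}^{163} X_i, where X_i = 1_{π(i) > i}.
For each fixed i, π(i) is uniform over {1, …, 163} (marginal of a uniform permutation), so P[π(i) > i] = (n − i)/n. Summing: Σ_{i=1}^{163} (n − i)/n = (0 + 1 + … + 162)/163 = 163(163 − 1)/(2·163) = (163 − 1)/2.
Hence E[X] = Σ_{i=1}^{163} (163 − i)/163 = 81 ≈ 81.000000.

E[X] = 81 = 81.000000.


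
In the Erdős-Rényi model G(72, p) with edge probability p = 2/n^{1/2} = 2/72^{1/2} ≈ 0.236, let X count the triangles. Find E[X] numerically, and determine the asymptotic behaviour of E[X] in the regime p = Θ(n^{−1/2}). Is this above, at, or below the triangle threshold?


Number of potential triangles: C(72, 3) = 59640.
Each occurs with probability p³ ≈ (0.236)³ ≈ 1.30946e-02.
By linearity: E[X] = C(72, 3)·p³ ≈ 59640 · 1.30946e-02 ≈ 780.960.
Since α = 1/2 < 1, p = c/n^{1/2} ≫ 1/n is above the triangle threshold p ~ 1/n. Asymptotically E[X] ~ (c³/6)·n^{3(1−α)} = (2³/6)·n^{1.5} → ∞; triangles are abundant w.h.p.

E[X] ≈ 780.960; in regime p = Θ(1/n^{1/2}) E[X] diverges (above the triangle threshold p ~ 1/n).


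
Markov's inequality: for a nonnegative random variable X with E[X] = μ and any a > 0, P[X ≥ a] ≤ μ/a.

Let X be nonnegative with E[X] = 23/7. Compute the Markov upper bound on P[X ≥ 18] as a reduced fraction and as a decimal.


μ = E[X] = 23/7, a = 18.
Markov: P[X ≥ 18] ≤ μ/a = (23/7)/18 = 23/126.
Numerically: ≈ 0.183.
(Since a = 18 > μ = 3.286, the bound 23/126 is < 1 and informative.)

P[X ≥ 18] ≤ 23/126 ≈ 0.183.


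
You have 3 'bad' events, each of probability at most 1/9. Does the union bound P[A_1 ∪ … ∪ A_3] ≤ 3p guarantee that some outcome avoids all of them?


Union bound: P[∪_{i=1}^{3} A_i] ≤ Σ_i P[A_i] ≤ 3·p = 3·(1/9) = 1/3.
Numerically: 1/3 ≈ 0.3333333.
Is 1/3 < 1? YES.
Since P[∪ A_i] ≤ 1/3 < 1, the complement has P[∩ A_i^c] ≥ 1 − 1/3 = 2/3 > 0, so some outcome avoids every A_i.

3·p = 1/3 ≈ 0.3333333; existence CERTIFIED by the union bound.


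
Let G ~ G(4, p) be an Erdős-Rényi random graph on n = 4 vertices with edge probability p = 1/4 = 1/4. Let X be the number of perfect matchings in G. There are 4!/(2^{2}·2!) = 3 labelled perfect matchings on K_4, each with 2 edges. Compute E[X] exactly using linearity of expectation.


K_4 has 4!/(2^{2}·2!) = 3 labelled perfect matchings.
For each such perfect matching H, let X_H = 1 if all 2 edges of H are present in G. Then P[X_H = 1] = p^{2} = (1/4)^{2} = 1/16.
By linearity: E[X] = Σ_H E[X_H] = 3 · p^{2} = 3 · 1/16 = 3/16.
Numerically: E[X] ≈ 0.1875.

E[X] = 3 · (1/4)^{2} = 3/16 ≈ 0.1875.


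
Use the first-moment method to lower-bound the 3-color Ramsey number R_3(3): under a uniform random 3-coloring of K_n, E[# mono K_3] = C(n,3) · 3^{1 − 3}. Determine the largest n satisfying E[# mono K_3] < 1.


We need C(n, 3) · 3^{1 − 3} < 1, i.e. C(n, 3) < 3^{3 − 1} = 9.
Check values of n near the boundary:
  n = 3: C(3, 3) = 1; 1 < 9? YES
  n = 4: C(4, 3) = 4; 4 < 9? YES
  n = 5: C(5, 3) = 10; 10 < 9? NO
The largest n with C(n, 3) < 9 is n = 4 (where E[X] = 4/9 ≈ 0.4444444). Hence R_3(3) > 4, i.e. R_3(3) ≥ 5.

Largest n = 4; hence R_3(3) > 4.


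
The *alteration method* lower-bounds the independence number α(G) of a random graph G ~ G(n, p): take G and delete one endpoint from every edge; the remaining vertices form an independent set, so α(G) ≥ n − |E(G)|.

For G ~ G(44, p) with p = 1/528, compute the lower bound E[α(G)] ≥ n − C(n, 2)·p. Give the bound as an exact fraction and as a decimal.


E[|E(G)|] = C(44, 2)·p = 946 · (1/528) = 43/24.
E[α(G)] ≥ n − E[|E(G)|] = 44 − 43/24 = 1013/24.
Numerically: ≈ 42.208.
(This is only a lower bound; the true E[α(G)] may be larger.)

E[α(G)] ≥ 1013/24 ≈ 42.208.


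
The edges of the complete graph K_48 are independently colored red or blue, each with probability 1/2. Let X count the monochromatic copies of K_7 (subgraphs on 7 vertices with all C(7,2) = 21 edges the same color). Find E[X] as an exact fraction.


Let X = Σ_S X_S over the C(48, 7) = 73629072 subsets S of size 7, where X_S = 1 if the K_7 on S is monochromatic.
For a fixed S, the K_7 on S has C(7, 2) = 21 edges. P[all 21 edges red] = (1/2)^21, and likewise for blue, so P[monochromatic] = 2·(1/2)^21 = 2^{1 − 21} = 1/1048576.
Summing: E[X] = C(48, 7) · 2^{1 − 21} = 73629072 · 1/1048576 = 4601817/65536.
Numerically: E[X] ≈ 70.218.

E[X] = C(48,7)·2^(1−C(7,2)) = 4601817/65536 ≈ 70.218.


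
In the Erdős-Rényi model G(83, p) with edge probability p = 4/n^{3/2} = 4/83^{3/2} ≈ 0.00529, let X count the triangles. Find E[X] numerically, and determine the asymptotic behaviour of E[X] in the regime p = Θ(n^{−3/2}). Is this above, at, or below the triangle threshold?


Number of potential triangles: C(83, 3) = 91881.
Each occurs with probability p³ ≈ (0.00529)³ ≈ 1.48023e-07.
By linearity: E[X] = C(83, 3)·p³ ≈ 91881 · 1.48023e-07 ≈ 0.014.
Since α = 3/2 > 1, p = c/n^{3/2} = o(1/n) is below the triangle threshold p ~ 1/n. Asymptotically E[X] ~ (c³/6)·n^{3(1−α)} = (4³/6)·n^{-1.5} → 0, so by Markov's inequality G has no triangles w.h.p.

E[X] ≈ 0.014; in regime p = Θ(1/n^{3/2}) E[X] tends to 0 (below the triangle threshold p ~ 1/n).


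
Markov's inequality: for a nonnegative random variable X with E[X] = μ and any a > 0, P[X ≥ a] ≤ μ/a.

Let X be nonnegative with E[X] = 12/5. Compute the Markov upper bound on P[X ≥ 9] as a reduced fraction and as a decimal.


μ = E[X] = 12/5, a = 9.
Markov: P[X ≥ 9] ≤ μ/a = (12/5)/9 = 4/15.
Numerically: ≈ 0.267.
(Since a = 9 > μ = 2.400, the bound 4/15 is < 1 and informative.)

P[X ≥ 9] ≤ 4/15 ≈ 0.267.


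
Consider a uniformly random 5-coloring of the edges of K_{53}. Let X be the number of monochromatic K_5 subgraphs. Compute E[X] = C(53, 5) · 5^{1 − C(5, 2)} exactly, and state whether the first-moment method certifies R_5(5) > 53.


E[X] = C(53, 5) · 5^{1 − 10} = 2869685 · 5^{−9} = 2869685/1953125.
As a reduced fraction: E[X] = 573937/390625 ≈ 1.469279.
Is E[X] < 1? NO.
Since E[X] ≥ 1, the first-moment bound is inconclusive at n = 53; it does NOT by itself certify R_5(5) > 53.

E[X] = 573937/390625 ≈ 1.469279; E[X] ≥ 1; first-moment method inconclusive here.


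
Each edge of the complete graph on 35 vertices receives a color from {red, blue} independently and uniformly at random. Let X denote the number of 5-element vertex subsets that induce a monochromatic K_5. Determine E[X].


Let X = Σ_S X_S over the C(35, 5) = 324632 subsets S of size 5, where X_S = 1 if the K_5 on S is monochromatic.
For a fixed S, the K_5 on S has C(5, 2) = 10 edges. P[all 10 edges red] = (1/2)^10, and likewise for blue, so P[monochromatic] = 2·(1/2)^10 = 2^{1 − 10} = 1/512.
By linearity of expectation: E[X] = C(35, 5) · 2^{1 − 10} = 324632 · 1/512 = 40579/64.
Numerically: E[X] ≈ 634.047.

E[X] = C(35,5)·2^(1−C(5,2)) = 40579/64 ≈ 634.047.


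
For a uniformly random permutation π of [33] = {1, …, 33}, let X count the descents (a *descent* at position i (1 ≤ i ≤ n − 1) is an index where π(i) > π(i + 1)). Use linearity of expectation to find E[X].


Write X = Σ X_I over i = 1, …, 32, with X_I the indicator of one descent.
There are 32 indicators.
For each fixed i, the pair (π(i), π(i+1)) is a uniformly random ordered pair of distinct values from {1, …, 33}; by symmetry P[π(i) > π(i+1)] = 1/2.
By linearity: E[X] = 32 · (1/2) = (33 − 1) · (1/2) = 16 ≈ 16.000000.

E[X] = 16 = 16.000000.


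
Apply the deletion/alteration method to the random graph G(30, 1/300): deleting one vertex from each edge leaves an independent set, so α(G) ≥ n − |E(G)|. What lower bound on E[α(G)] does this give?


E[|E(G)|] = C(30, 2)·p = 435 · (1/300) = 29/20.
E[α(G)] ≥ n − E[|E(G)|] = 30 − 29/20 = 571/20.
Numerically: ≈ 28.550.
(This is only a lower bound; the true E[α(G)] may be larger.)

E[α(G)] ≥ 571/20 ≈ 28.550.


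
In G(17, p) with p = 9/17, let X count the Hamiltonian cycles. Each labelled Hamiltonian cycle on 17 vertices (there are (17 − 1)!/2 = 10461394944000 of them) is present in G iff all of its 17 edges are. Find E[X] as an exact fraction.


K_17 has (17 − 1)!/2 = 10461394944000 labelled Hamiltonian cycles.
For each such Hamiltonian cycle H, let X_H = 1 if all 17 edges of H are present in G. Then P[X_H = 1] = p^{17} = (9/17)^{17} = 16677181699666569/827240261886336764177.
By linearity: E[X] = Σ_H E[X_H] = 10461394944000 · p^{17} = 10461394944000 · 16677181699666569/827240261886336764177 = 174466584313061171422427136000/827240261886336764177.
Numerically: E[X] ≈ 2.109e+08.

E[X] = 10461394944000 · (9/17)^{17} = 174466584313061171422427136000/827240261886336764177 ≈ 2.109e+08.


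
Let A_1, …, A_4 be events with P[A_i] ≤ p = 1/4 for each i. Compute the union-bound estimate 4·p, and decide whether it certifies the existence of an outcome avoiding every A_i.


Union bound: P[∪_{i=1}^{4} A_i] ≤ Σ_i P[A_i] ≤ 4·p = 4·(1/4) = 1.
Numerically: 1 ≈ 1.000000.
Is 1 < 1? NO.
Since the bound 1 is ≥ 1, the union bound is uninformative here; it does NOT by itself certify existence.

4·p = 1 ≈ 1.000000; existence NOT certified by the union bound.


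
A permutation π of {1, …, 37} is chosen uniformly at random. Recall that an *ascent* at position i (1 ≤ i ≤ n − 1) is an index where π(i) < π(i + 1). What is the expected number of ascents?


Write X = Σ X_I over i = 1, …, 36, with X_I the indicator of one ascent.
There are 36 indicators.
For each fixed i, the pair (π(i), π(i+1)) is a uniformly random ordered pair of distinct values from {1, …, 37}; by symmetry P[π(i) < π(i+1)] = 1/2.
By linearity: E[X] = 36 · (1/2) = (37 − 1) · (1/2) = 18 ≈ 18.000000.

E[X] = 18 = 18.000000.


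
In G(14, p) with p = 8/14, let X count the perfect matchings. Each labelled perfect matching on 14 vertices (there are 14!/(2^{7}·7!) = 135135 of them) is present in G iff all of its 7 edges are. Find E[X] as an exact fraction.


K_14 has 14!/(2^{7}·7!) = 135135 labelled perfect matchings.
For each such perfect matching H, let X_H = 1 if all 7 edges of H are present in G. Then P[X_H = 1] = p^{7} = (4/7)^{7} = 16384/823543.
By linearity: E[X] = Σ_H E[X_H] = 135135 · p^{7} = 135135 · 16384/823543 = 316293120/117649.
Numerically: E[X] ≈ 2688.4.

E[X] = 135135 · (4/7)^{7} = 316293120/117649 ≈ 2688.4.


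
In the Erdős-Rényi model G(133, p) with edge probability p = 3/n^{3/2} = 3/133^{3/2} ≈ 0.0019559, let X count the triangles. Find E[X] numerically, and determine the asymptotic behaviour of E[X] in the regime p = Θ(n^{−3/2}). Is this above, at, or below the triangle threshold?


Number of potential triangles: C(133, 3) = 383306.
Each occurs with probability p³ ≈ (0.0019559)³ ≈ 7.4822356e-09.
By linearity: E[X] = C(133, 3)·p³ ≈ 383306 · 7.4822356e-09 ≈ 0.00287.
Since α = 3/2 > 1, p = c/n^{3/2} = o(1/n) is below the triangle threshold p ~ 1/n. Asymptotically E[X] ~ (c³/6)·n^{3(1−α)} = (3³/6)·n^{-1.5} → 0, so by Markov's inequality G has no triangles w.h.p.

E[X] ≈ 0.00287; in regime p = Θ(1/n^{3/2}) E[X] tends to 0 (below the triangle threshold p ~ 1/n).


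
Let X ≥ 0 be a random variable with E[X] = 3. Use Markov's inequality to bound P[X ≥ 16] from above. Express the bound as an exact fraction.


μ = E[X] = 3, a = 16.
Markov: P[X ≥ 16] ≤ μ/a = (3)/16 = 3/16.
Numerically: ≈ 0.187500.
(Since a = 16 > μ = 3.000000, the bound 3/16 is < 1 and informative.)

P[X ≥ 16] ≤ 3/16 ≈ 0.187500.


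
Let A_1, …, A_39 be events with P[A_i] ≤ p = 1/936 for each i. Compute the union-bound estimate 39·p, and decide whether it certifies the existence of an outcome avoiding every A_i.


Union bound: P[∪_{i=1}^{39} A_i] ≤ Σ_i P[A_i] ≤ 39·p = 39·(1/936) = 1/24.
Numerically: 1/24 ≈ 0.0417.
Is 1/24 < 1? YES.
Since P[∪ A_i] ≤ 1/24 < 1, the complement has P[∩ A_i^c] ≥ 1 − 1/24 = 23/24 > 0, so some outcome avoids every A_i.

39·p = 1/24 ≈ 0.0417; existence CERTIFIED by the union bound.


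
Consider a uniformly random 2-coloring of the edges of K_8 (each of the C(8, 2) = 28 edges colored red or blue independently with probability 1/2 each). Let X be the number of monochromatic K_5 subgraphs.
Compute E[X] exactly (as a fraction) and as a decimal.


Let X = Σ_S X_S over the C(8, 5) = 56 subsets S of size 5, where X_S = 1 if the K_5 on S is monochromatic.
For a fixed S, the K_5 on S has C(5, 2) = 10 edges. P[all 10 edges red] = (1/2)^10, and likewise for blue, so P[monochromatic] = 2·(1/2)^10 = 2^{1 − 10} = 1/512.
By linearity: E[X] = C(8, 5) · 2^{1 − 10} = 56 · 1/512 = 7/64.
Numerically: E[X] ≈ 0.10938.

E[X] = C(8,5)·2^(1−C(5,2)) = 7/64 ≈ 0.10938.


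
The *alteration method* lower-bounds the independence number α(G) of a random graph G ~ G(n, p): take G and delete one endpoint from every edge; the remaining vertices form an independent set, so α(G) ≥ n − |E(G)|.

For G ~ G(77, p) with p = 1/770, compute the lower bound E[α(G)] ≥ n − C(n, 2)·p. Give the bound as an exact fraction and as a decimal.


E[|E(G)|] = C(77, 2)·p = 2926 · (1/770) = 19/5.
E[α(G)] ≥ n − E[|E(G)|] = 77 − 19/5 = 366/5.
Numerically: ≈ 73.200.
(This is only a lower bound; the true E[α(G)] may be larger.)

E[α(G)] ≥ 366/5 ≈ 73.200.


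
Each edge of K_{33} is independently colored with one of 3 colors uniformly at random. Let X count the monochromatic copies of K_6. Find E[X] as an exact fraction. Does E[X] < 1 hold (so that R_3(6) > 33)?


E[X] = C(33, 6) · 3^{1 − 15} = 1107568 · 3^{−14} = 1107568/4782969.
As a reduced fraction: E[X] = 1107568/4782969 ≈ 0.2315650.
Is E[X] < 1? YES.
Since E[X] < 1, there exists a 3-coloring of K_{33} with no monochromatic K_6; hence R_3(6) > 33.

E[X] = 1107568/4782969 ≈ 0.2315650; E[X] < 1, so R_3(6) > 33.


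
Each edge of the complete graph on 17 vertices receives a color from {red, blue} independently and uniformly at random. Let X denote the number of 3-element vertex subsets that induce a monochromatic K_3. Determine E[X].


Let X = Σ_S X_S over the C(17, 3) = 680 subsets S of size 3, where X_S = 1 if the K_3 on S is monochromatic.
For a fixed S, the K_3 on S has C(3, 2) = 3 edges. P[all 3 edges red] = (1/2)^3, and likewise for blue, so P[monochromatic] = 2·(1/2)^3 = 2^{1 − 3} = 1/4.
By linearity of expectation: E[X] = C(17, 3) · 2^{1 − 3} = 680 · 1/4 = 170.
Numerically: E[X] ≈ 170.0000.

E[X] = C(17,3)·2^(1−C(3,2)) = 170 ≈ 170.0000.


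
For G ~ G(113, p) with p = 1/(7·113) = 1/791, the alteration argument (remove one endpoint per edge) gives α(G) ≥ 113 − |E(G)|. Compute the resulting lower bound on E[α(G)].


E[|E(G)|] = C(113, 2)·p = 6328 · (1/791) = 8.
E[α(G)] ≥ n − E[|E(G)|] = 113 − 8 = 105.
Numerically: ≈ 105.000000.
(This is only a lower bound; the true E[α(G)] may be larger.)

E[α(G)] ≥ 105 ≈ 105.000000.


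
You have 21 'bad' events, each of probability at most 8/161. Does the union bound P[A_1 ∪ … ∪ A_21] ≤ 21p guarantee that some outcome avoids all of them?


Union bound: P[∪_{i=1}^{21} A_i] ≤ Σ_i P[A_i] ≤ 21·p = 21·(8/161) = 24/23.
Numerically: 24/23 ≈ 1.0435.
Is 24/23 < 1? NO.
Since the bound 24/23 is ≥ 1, the union bound is uninformative here; it does NOT by itself certify existence.

21·p = 24/23 ≈ 1.0435; existence NOT certified by the union bound.


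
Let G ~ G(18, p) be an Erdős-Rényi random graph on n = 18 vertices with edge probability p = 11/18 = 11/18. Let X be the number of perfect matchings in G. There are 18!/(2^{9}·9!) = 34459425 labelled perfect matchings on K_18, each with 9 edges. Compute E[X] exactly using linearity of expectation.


K_18 has 18!/(2^{9}·9!) = 34459425 labelled perfect matchings.
For each such perfect matching H, let X_H = 1 if all 9 edges of H are present in G. Then P[X_H = 1] = p^{9} = (11/18)^{9} = 2357947691/198359290368.
By linearity: E[X] = Σ_H E[X_H] = 34459425 · p^{9} = 34459425 · 2357947691/198359290368 = 1003129896443675/2448880128.
Numerically: E[X] ≈ 409628.

E[X] = 34459425 · (11/18)^{9} = 1003129896443675/2448880128 ≈ 409628.


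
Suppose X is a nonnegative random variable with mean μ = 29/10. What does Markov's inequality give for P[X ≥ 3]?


μ = E[X] = 29/10, a = 3.
Markov: P[X ≥ 3] ≤ μ/a = (29/10)/3 = 29/30.
Numerically: ≈ 0.966667.
(Since a = 3 > μ = 2.900000, the bound 29/30 is < 1 and informative.)

P[X ≥ 3] ≤ 29/30 ≈ 0.966667.


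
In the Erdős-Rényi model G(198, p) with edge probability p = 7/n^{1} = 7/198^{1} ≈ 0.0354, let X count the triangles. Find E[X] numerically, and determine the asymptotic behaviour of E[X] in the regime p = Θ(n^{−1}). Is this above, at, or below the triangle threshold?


Number of potential triangles: C(198, 3) = 1274196.
Each occurs with probability p³ ≈ (0.0354)³ ≈ 4.41874e-05.
By linearity: E[X] = C(198, 3)·p³ ≈ 1274196 · 4.41874e-05 ≈ 56.303.
Here α = 1, so p = 7/n is exactly at the triangle threshold p ~ 1/n. Asymptotically E[X] → c³/6 = 7³/6 = 343/6 ≈ 57.167, a bounded constant. In this regime the triangle count is asymptotically Poisson(c³/6).

E[X] ≈ 56.303; in regime p = Θ(1/n^{1}) E[X] stays bounded (at the triangle threshold p ~ 1/n).


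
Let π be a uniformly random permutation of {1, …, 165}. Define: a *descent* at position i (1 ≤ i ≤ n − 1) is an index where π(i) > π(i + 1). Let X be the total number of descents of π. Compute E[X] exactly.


Write X = Σ X_I over i = 1, …, 164, with X_I the indicator of one descent.
There are 164 indicators.
For each fixed i, the pair (π(i), π(i+1)) is a uniformly random ordered pair of distinct values from {1, …, 165}; by symmetry P[π(i) > π(i+1)] = 1/2.
By linearity: E[X] = 164 · (1/2) = (165 − 1) · (1/2) = 82 ≈ 82.00000.

E[X] = 82 = 82.00000.


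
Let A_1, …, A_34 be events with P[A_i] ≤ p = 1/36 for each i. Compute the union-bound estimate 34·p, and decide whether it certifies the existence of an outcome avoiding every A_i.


Union bound: P[∪_{i=1}^{34} A_i] ≤ Σ_i P[A_i] ≤ 34·p = 34·(1/36) = 17/18.
Numerically: 17/18 ≈ 0.944444.
Is 17/18 < 1? YES.
Since P[∪ A_i] ≤ 17/18 < 1, the complement has P[∩ A_i^c] ≥ 1 − 17/18 = 1/18 > 0, so some outcome avoids every A_i.

34·p = 17/18 ≈ 0.944444; existence CERTIFIED by the union bound.


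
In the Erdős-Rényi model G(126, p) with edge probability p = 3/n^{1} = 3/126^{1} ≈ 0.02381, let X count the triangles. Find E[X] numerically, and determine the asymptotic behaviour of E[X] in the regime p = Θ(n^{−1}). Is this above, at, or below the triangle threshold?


Number of potential triangles: C(126, 3) = 325500.
Each occurs with probability p³ ≈ (0.02381)³ ≈ 1.349746e-05.
By linearity: E[X] = C(126, 3)·p³ ≈ 325500 · 1.349746e-05 ≈ 4.3934.
Here α = 1, so p = 3/n is exactly at the triangle threshold p ~ 1/n. Asymptotically E[X] → c³/6 = 3³/6 = 9/2 ≈ 4.5000, a bounded constant. In this regime the triangle count is asymptotically Poisson(c³/6).

E[X] ≈ 4.3934; in regime p = Θ(1/n^{1}) E[X] stays bounded (at the triangle threshold p ~ 1/n).


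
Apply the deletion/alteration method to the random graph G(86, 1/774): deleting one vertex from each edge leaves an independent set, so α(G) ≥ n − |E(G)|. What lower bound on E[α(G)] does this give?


E[|E(G)|] = C(86, 2)·p = 3655 · (1/774) = 85/18.
E[α(G)] ≥ n − E[|E(G)|] = 86 − 85/18 = 1463/18.
Numerically: ≈ 81.278.
(This is only a lower bound; the true E[α(G)] may be larger.)

E[α(G)] ≥ 1463/18 ≈ 81.278.


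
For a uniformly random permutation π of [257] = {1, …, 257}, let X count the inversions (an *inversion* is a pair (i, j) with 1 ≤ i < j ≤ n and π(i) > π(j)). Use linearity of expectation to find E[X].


Write X = Σ X_I over the C(257, 2) = 32896 pairs i < j, with X_I the indicator of one inversion.
There are 32896 indicators.
For each fixed pair i < j, the values π(i) and π(j) are two distinct elements of {1, …, 257} in uniformly random order; by symmetry P[π(i) > π(j)] = 1/2.
By linearity: E[X] = 32896 · (1/2) = C(257, 2) · (1/2) = 32896/2 = 16448 ≈ 16448.00000.

E[X] = 16448 = 16448.00000.


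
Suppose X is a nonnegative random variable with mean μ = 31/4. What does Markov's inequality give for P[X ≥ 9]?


μ = E[X] = 31/4, a = 9.
Markov: P[X ≥ 9] ≤ μ/a = (31/4)/9 = 31/36.
Numerically: ≈ 0.861.
(Since a = 9 > μ = 7.750, the bound 31/36 is < 1 and informative.)

P[X ≥ 9] ≤ 31/36 ≈ 0.861.


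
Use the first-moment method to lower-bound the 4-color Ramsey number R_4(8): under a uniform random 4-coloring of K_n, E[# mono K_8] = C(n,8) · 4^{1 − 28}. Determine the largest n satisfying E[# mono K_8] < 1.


We need C(n, 8) · 4^{1 − 28} < 1, i.e. C(n, 8) < 4^{28 − 1} = 18014398509481984.
Check values of n near the boundary:
  n = 404: C(404, 8) = 16415071523485570; 16415071523485570 < 18014398509481984? YES
  n = 405: C(405, 8) = 16745853821188050; 16745853821188050 < 18014398509481984? YES
  n = 406: C(406, 8) = 17082453897995850; 17082453897995850 < 18014398509481984? YES
  n = 407: C(407, 8) = 17424959239309050; 17424959239309050 < 18014398509481984? YES
  n = 408: C(408, 8) = 17773458424095231; 17773458424095231 < 18014398509481984? YES
  n = 409: C(409, 8) = 18128041135797879; 18128041135797879 < 18014398509481984? NO
The largest n with C(n, 8) < 18014398509481984 is n = 408 (where E[X] = 17773458424095231/18014398509481984 ≈ 0.98663). Hence R_4(8) > 408, i.e. R_4(8) ≥ 409.

Largest n = 408; hence R_4(8) > 408.


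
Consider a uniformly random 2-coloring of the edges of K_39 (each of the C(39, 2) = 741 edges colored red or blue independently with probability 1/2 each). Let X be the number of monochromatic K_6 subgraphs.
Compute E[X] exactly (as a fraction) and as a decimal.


Let X = Σ_S X_S over the C(39, 6) = 3262623 subsets S of size 6, where X_S = 1 if the K_6 on S is monochromatic.
For a fixed S, the K_6 on S has C(6, 2) = 15 edges. P[all 15 edges red] = (1/2)^15, and likewise for blue, so P[monochromatic] = 2·(1/2)^15 = 2^{1 − 15} = 1/16384.
By linearity: E[X] = C(39, 6) · 2^{1 − 15} = 3262623 · 1/16384 = 3262623/16384.
Numerically: E[X] ≈ 199.135.

E[X] = C(39,6)·2^(1−C(6,2)) = 3262623/16384 ≈ 199.135.


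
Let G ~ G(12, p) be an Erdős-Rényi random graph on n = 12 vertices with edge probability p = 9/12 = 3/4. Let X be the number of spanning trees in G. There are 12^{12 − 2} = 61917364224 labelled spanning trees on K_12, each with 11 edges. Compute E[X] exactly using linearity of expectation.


K_12 has 12^{12 − 2} = 61917364224 labelled spanning trees.
For each such spanning tree H, let X_H = 1 if all 11 edges of H are present in G. Then P[X_H = 1] = p^{11} = (3/4)^{11} = 177147/4194304.
By linearity: E[X] = Σ_H E[X_H] = 61917364224 · p^{11} = 61917364224 · 177147/4194304 = 10460353203/4.
Numerically: E[X] ≈ 2.62e+09.

E[X] = 61917364224 · (3/4)^{11} = 10460353203/4 ≈ 2.62e+09.


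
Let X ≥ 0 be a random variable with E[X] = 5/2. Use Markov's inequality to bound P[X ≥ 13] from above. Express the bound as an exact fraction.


μ = E[X] = 5/2, a = 13.
Markov: P[X ≥ 13] ≤ μ/a = (5/2)/13 = 5/26.
Numerically: ≈ 0.1923.
(Since a = 13 > μ = 2.5000, the bound 5/26 is < 1 and informative.)

P[X ≥ 13] ≤ 5/26 ≈ 0.1923.


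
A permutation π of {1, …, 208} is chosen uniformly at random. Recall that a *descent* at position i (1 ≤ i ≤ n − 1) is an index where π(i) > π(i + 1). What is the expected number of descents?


Write X = Σ X_I over i = 1, …, 207, with X_I the indicator of one descent.
There are 207 indicators.
For each fixed i, the pair (π(i), π(i+1)) is a uniformly random ordered pair of distinct values from {1, …, 208}; by symmetry P[π(i) > π(i+1)] = 1/2.
By linearity: E[X] = 207 · (1/2) = (208 − 1) · (1/2) = 207/2 ≈ 103.5000.

E[X] = 207/2 = 103.5000.


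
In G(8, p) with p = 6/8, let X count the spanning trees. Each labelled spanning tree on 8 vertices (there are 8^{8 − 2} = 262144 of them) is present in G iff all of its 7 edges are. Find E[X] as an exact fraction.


K_8 has 8^{8 − 2} = 262144 labelled spanning trees.
For each such spanning tree H, let X_H = 1 if all 7 edges of H are present in G. Then P[X_H = 1] = p^{7} = (3/4)^{7} = 2187/16384.
By linearity of expectation: E[X] = Σ_H E[X_H] = 262144 · p^{7} = 262144 · 2187/16384 = 34992.
Numerically: E[X] ≈ 34992.

E[X] = 262144 · (3/4)^{7} = 34992 ≈ 34992.


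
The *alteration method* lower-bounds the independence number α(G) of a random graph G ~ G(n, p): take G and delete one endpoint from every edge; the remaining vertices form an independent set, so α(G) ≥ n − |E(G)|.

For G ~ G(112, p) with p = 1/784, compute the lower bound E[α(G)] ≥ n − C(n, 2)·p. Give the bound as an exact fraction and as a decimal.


E[|E(G)|] = C(112, 2)·p = 6216 · (1/784) = 111/14.
E[α(G)] ≥ n − E[|E(G)|] = 112 − 111/14 = 1457/14.
Numerically: ≈ 104.071429.
(This is only a lower bound; the true E[α(G)] may be larger.)

E[α(G)] ≥ 1457/14 ≈ 104.071429.
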